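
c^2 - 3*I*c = c*(c - 3*I)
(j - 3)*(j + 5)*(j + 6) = j^3 + 8*j^2 - 3*j - 90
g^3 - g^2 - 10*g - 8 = (g - 4)*(g + 1)*(g + 2)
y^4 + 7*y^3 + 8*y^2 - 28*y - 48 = (y - 2)*(y + 2)*(y + 3)*(y + 4)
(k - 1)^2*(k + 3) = k^3 + k^2 - 5*k + 3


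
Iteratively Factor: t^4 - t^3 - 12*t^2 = (t)*(t^3 - t^2 - 12*t) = t*(t + 3)*(t^2 - 4*t) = t*(t - 4)*(t + 3)*(t)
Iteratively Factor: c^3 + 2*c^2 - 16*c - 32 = (c + 2)*(c^2 - 16) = (c + 2)*(c + 4)*(c - 4)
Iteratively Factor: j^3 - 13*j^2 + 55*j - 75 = (j - 5)*(j^2 - 8*j + 15) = (j - 5)*(j - 3)*(j - 5)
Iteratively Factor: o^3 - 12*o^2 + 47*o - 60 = (o - 4)*(o^2 - 8*o + 15) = (o - 5)*(o - 4)*(o - 3)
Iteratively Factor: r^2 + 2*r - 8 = (r - 2)*(r + 4)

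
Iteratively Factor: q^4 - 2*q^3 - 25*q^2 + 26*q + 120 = (q - 3)*(q^3 + q^2 - 22*q - 40) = (q - 3)*(q + 4)*(q^2 - 3*q - 10) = (q - 3)*(q + 2)*(q + 4)*(q - 5)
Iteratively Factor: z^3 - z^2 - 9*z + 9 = (z - 3)*(z^2 + 2*z - 3) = (z - 3)*(z + 3)*(z - 1)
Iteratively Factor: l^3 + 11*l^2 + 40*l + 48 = (l + 4)*(l^2 + 7*l + 12) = (l + 3)*(l + 4)*(l + 4)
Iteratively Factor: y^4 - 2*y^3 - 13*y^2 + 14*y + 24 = (y - 2)*(y^3 - 13*y - 12) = (y - 2)*(y + 1)*(y^2 - y - 12) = (y - 4)*(y - 2)*(y + 1)*(y + 3)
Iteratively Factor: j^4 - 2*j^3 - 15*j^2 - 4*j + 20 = (j - 1)*(j^3 - j^2 - 16*j - 20) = (j - 1)*(j + 2)*(j^2 - 3*j - 10) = (j - 1)*(j + 2)^2*(j - 5)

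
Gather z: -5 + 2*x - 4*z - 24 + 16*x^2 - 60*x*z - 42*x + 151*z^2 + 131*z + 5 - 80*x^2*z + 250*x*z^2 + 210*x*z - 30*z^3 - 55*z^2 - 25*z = 16*x^2 - 40*x - 30*z^3 + z^2*(250*x + 96) + z*(-80*x^2 + 150*x + 102) - 24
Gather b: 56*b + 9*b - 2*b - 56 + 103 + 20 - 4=63*b + 63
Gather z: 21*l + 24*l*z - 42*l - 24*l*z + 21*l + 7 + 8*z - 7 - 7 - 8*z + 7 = 0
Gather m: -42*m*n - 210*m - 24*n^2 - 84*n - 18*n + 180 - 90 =m*(-42*n - 210) - 24*n^2 - 102*n + 90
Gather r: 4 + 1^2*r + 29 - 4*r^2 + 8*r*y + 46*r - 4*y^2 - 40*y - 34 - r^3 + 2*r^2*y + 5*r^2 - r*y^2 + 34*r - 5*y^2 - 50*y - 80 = -r^3 + r^2*(2*y + 1) + r*(-y^2 + 8*y + 81) - 9*y^2 - 90*y - 81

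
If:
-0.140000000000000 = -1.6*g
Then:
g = 0.09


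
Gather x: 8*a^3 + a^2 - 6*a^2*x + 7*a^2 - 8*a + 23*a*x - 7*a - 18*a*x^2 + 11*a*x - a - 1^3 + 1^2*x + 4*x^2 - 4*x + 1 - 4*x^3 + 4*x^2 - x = 8*a^3 + 8*a^2 - 16*a - 4*x^3 + x^2*(8 - 18*a) + x*(-6*a^2 + 34*a - 4)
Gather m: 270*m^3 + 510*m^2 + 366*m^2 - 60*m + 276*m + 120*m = 270*m^3 + 876*m^2 + 336*m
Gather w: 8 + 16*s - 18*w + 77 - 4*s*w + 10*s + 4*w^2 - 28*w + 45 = 26*s + 4*w^2 + w*(-4*s - 46) + 130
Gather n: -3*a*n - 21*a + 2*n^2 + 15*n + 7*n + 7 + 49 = -21*a + 2*n^2 + n*(22 - 3*a) + 56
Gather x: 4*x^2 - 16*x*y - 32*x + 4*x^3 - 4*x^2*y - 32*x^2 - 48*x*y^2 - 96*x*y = 4*x^3 + x^2*(-4*y - 28) + x*(-48*y^2 - 112*y - 32)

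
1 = 1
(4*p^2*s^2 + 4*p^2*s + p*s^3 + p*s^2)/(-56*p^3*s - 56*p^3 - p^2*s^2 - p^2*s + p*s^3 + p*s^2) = s*(-4*p - s)/(56*p^2 + p*s - s^2)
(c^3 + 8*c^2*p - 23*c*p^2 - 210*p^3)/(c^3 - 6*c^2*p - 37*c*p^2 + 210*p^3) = (-c - 7*p)/(-c + 7*p)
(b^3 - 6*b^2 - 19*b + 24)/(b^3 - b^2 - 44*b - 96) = (b - 1)/(b + 4)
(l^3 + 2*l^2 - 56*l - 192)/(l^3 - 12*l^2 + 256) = (l + 6)/(l - 8)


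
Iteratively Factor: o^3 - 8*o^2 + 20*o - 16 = (o - 2)*(o^2 - 6*o + 8) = (o - 4)*(o - 2)*(o - 2)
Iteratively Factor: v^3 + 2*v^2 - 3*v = (v)*(v^2 + 2*v - 3) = v*(v + 3)*(v - 1)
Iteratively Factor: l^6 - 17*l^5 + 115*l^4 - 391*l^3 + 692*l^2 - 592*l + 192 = (l - 4)*(l^5 - 13*l^4 + 63*l^3 - 139*l^2 + 136*l - 48) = (l - 4)*(l - 3)*(l^4 - 10*l^3 + 33*l^2 - 40*l + 16) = (l - 4)*(l - 3)*(l - 1)*(l^3 - 9*l^2 + 24*l - 16) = (l - 4)*(l - 3)*(l - 1)^2*(l^2 - 8*l + 16) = (l - 4)^2*(l - 3)*(l - 1)^2*(l - 4)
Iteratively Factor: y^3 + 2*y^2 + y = (y)*(y^2 + 2*y + 1) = y*(y + 1)*(y + 1)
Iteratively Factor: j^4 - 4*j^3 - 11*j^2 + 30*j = (j - 5)*(j^3 + j^2 - 6*j) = (j - 5)*(j + 3)*(j^2 - 2*j) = (j - 5)*(j - 2)*(j + 3)*(j)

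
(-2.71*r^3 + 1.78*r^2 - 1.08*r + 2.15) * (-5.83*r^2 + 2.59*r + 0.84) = 15.7993*r^5 - 17.3963*r^4 + 8.6302*r^3 - 13.8365*r^2 + 4.6613*r + 1.806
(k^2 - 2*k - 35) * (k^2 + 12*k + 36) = k^4 + 10*k^3 - 23*k^2 - 492*k - 1260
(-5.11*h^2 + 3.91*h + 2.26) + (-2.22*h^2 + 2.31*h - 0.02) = -7.33*h^2 + 6.22*h + 2.24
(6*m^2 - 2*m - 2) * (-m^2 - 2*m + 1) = -6*m^4 - 10*m^3 + 12*m^2 + 2*m - 2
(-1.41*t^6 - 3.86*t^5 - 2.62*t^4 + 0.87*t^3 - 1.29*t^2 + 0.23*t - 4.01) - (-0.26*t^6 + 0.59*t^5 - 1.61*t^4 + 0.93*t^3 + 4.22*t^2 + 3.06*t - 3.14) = -1.15*t^6 - 4.45*t^5 - 1.01*t^4 - 0.0600000000000001*t^3 - 5.51*t^2 - 2.83*t - 0.87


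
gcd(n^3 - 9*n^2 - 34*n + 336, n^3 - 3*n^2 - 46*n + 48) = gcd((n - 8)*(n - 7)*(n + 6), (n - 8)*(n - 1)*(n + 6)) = n^2 - 2*n - 48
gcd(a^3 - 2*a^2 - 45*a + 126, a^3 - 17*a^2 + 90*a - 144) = a^2 - 9*a + 18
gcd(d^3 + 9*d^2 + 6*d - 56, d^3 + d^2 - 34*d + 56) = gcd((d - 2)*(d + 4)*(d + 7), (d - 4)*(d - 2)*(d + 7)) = d^2 + 5*d - 14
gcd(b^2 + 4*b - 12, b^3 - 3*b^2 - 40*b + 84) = b^2 + 4*b - 12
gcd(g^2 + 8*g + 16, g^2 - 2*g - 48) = 1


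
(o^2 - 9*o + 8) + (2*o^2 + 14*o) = 3*o^2 + 5*o + 8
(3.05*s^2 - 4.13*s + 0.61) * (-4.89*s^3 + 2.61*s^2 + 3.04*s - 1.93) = -14.9145*s^5 + 28.1562*s^4 - 4.4902*s^3 - 16.8496*s^2 + 9.8253*s - 1.1773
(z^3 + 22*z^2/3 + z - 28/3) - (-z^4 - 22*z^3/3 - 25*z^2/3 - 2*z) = z^4 + 25*z^3/3 + 47*z^2/3 + 3*z - 28/3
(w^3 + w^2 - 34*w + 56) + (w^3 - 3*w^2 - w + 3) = 2*w^3 - 2*w^2 - 35*w + 59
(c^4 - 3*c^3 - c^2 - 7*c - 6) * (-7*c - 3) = -7*c^5 + 18*c^4 + 16*c^3 + 52*c^2 + 63*c + 18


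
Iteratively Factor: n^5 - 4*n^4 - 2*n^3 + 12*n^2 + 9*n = (n - 3)*(n^4 - n^3 - 5*n^2 - 3*n) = (n - 3)^2*(n^3 + 2*n^2 + n) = (n - 3)^2*(n + 1)*(n^2 + n) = (n - 3)^2*(n + 1)^2*(n)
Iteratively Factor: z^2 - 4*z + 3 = (z - 1)*(z - 3)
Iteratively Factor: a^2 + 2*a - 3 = (a - 1)*(a + 3)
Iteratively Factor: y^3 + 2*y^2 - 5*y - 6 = (y + 3)*(y^2 - y - 2) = (y - 2)*(y + 3)*(y + 1)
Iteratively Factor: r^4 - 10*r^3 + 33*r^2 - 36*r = (r - 3)*(r^3 - 7*r^2 + 12*r) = r*(r - 3)*(r^2 - 7*r + 12) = r*(r - 3)^2*(r - 4)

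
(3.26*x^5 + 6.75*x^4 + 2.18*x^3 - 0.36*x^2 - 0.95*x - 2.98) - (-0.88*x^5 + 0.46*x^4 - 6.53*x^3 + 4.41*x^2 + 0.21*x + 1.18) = 4.14*x^5 + 6.29*x^4 + 8.71*x^3 - 4.77*x^2 - 1.16*x - 4.16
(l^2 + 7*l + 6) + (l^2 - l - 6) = 2*l^2 + 6*l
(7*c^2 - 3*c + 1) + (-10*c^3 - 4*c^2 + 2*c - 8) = -10*c^3 + 3*c^2 - c - 7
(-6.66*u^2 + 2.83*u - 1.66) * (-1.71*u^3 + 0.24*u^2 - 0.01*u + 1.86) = 11.3886*u^5 - 6.4377*u^4 + 3.5844*u^3 - 12.8143*u^2 + 5.2804*u - 3.0876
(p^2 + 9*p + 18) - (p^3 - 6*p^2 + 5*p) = -p^3 + 7*p^2 + 4*p + 18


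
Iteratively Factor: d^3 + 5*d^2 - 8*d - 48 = (d + 4)*(d^2 + d - 12) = (d + 4)^2*(d - 3)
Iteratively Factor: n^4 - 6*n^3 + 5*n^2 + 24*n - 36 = (n - 2)*(n^3 - 4*n^2 - 3*n + 18) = (n - 2)*(n + 2)*(n^2 - 6*n + 9) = (n - 3)*(n - 2)*(n + 2)*(n - 3)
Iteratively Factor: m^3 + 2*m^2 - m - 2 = (m + 2)*(m^2 - 1) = (m - 1)*(m + 2)*(m + 1)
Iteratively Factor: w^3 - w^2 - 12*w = (w + 3)*(w^2 - 4*w) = (w - 4)*(w + 3)*(w)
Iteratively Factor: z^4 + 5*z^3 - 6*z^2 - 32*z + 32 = (z - 1)*(z^3 + 6*z^2 - 32) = (z - 2)*(z - 1)*(z^2 + 8*z + 16) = (z - 2)*(z - 1)*(z + 4)*(z + 4)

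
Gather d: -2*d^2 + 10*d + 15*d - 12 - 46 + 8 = -2*d^2 + 25*d - 50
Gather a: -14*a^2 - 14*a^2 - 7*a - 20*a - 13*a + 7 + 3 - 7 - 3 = -28*a^2 - 40*a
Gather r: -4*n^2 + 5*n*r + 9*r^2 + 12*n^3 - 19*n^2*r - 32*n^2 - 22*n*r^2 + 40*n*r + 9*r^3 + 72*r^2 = 12*n^3 - 36*n^2 + 9*r^3 + r^2*(81 - 22*n) + r*(-19*n^2 + 45*n)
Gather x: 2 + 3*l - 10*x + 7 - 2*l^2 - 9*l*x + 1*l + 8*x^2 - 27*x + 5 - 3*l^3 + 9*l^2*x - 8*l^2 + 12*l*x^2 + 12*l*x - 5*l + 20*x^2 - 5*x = -3*l^3 - 10*l^2 - l + x^2*(12*l + 28) + x*(9*l^2 + 3*l - 42) + 14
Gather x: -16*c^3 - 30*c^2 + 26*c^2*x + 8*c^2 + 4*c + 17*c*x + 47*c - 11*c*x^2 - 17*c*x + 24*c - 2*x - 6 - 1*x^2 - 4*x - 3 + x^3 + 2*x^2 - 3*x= -16*c^3 - 22*c^2 + 75*c + x^3 + x^2*(1 - 11*c) + x*(26*c^2 - 9) - 9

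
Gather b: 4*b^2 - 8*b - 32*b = 4*b^2 - 40*b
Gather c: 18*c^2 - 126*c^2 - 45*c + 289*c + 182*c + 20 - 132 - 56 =-108*c^2 + 426*c - 168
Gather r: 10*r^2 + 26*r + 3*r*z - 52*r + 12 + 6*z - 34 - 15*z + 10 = 10*r^2 + r*(3*z - 26) - 9*z - 12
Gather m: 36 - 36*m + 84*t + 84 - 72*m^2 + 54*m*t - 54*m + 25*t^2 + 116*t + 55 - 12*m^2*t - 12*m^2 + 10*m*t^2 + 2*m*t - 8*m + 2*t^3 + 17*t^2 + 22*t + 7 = m^2*(-12*t - 84) + m*(10*t^2 + 56*t - 98) + 2*t^3 + 42*t^2 + 222*t + 182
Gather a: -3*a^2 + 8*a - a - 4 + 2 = -3*a^2 + 7*a - 2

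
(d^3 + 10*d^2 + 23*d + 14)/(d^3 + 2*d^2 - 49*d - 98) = (d + 1)/(d - 7)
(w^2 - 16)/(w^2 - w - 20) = (w - 4)/(w - 5)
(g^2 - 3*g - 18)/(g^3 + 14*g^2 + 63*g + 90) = (g - 6)/(g^2 + 11*g + 30)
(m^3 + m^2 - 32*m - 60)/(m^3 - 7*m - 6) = (m^2 - m - 30)/(m^2 - 2*m - 3)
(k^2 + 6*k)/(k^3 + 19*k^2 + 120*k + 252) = k/(k^2 + 13*k + 42)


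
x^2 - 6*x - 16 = (x - 8)*(x + 2)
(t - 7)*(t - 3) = t^2 - 10*t + 21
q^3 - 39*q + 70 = (q - 5)*(q - 2)*(q + 7)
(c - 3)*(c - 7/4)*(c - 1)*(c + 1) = c^4 - 19*c^3/4 + 17*c^2/4 + 19*c/4 - 21/4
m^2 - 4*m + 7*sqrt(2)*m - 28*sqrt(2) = (m - 4)*(m + 7*sqrt(2))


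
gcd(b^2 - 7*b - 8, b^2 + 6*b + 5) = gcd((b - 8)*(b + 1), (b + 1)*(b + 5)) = b + 1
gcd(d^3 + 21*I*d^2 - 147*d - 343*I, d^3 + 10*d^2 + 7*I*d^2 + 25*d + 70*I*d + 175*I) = d + 7*I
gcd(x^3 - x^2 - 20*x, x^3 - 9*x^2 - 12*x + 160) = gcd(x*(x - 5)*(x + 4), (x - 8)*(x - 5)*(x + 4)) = x^2 - x - 20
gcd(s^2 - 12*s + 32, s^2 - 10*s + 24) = s - 4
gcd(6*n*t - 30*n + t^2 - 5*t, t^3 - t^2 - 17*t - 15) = t - 5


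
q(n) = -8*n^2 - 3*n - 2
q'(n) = -16*n - 3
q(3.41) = -105.25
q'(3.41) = -57.56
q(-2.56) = -46.75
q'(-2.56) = 37.96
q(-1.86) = -24.10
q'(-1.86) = 26.76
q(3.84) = -131.48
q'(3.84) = -64.44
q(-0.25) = -1.75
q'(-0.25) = 1.00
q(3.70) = -122.62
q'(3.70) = -62.20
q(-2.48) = -43.76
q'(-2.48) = 36.68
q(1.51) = -24.77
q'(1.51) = -27.16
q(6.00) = -308.00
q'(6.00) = -99.00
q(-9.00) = -623.00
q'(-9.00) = 141.00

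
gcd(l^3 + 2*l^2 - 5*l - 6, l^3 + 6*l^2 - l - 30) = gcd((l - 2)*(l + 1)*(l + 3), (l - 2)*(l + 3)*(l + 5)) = l^2 + l - 6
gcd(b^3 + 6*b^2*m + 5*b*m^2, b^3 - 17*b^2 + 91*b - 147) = 1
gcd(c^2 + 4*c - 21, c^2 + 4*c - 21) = c^2 + 4*c - 21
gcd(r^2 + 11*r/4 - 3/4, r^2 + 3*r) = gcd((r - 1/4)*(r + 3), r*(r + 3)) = r + 3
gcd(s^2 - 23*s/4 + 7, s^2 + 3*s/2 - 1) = 1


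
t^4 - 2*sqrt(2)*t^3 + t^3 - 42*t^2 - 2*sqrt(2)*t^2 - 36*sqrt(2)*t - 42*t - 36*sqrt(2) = (t + 1)*(t - 6*sqrt(2))*(t + sqrt(2))*(t + 3*sqrt(2))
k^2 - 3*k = k*(k - 3)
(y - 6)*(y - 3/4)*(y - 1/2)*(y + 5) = y^4 - 9*y^3/4 - 227*y^2/8 + 297*y/8 - 45/4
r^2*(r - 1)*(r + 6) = r^4 + 5*r^3 - 6*r^2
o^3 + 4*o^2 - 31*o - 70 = (o - 5)*(o + 2)*(o + 7)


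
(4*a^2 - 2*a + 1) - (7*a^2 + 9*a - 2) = -3*a^2 - 11*a + 3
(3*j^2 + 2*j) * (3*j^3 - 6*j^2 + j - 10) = 9*j^5 - 12*j^4 - 9*j^3 - 28*j^2 - 20*j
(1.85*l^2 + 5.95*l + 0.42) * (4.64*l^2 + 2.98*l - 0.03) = 8.584*l^4 + 33.121*l^3 + 19.6243*l^2 + 1.0731*l - 0.0126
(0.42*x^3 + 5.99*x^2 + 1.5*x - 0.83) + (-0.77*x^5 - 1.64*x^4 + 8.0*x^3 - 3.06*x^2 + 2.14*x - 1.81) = -0.77*x^5 - 1.64*x^4 + 8.42*x^3 + 2.93*x^2 + 3.64*x - 2.64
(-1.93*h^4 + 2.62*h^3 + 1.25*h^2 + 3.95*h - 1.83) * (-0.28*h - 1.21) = 0.5404*h^5 + 1.6017*h^4 - 3.5202*h^3 - 2.6185*h^2 - 4.2671*h + 2.2143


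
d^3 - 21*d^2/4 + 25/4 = (d - 5)*(d - 5/4)*(d + 1)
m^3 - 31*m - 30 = (m - 6)*(m + 1)*(m + 5)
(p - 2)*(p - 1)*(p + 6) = p^3 + 3*p^2 - 16*p + 12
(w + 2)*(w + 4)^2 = w^3 + 10*w^2 + 32*w + 32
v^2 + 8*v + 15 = (v + 3)*(v + 5)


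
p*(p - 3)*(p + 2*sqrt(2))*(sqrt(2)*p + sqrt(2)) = sqrt(2)*p^4 - 2*sqrt(2)*p^3 + 4*p^3 - 8*p^2 - 3*sqrt(2)*p^2 - 12*p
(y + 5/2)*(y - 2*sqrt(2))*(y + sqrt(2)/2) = y^3 - 3*sqrt(2)*y^2/2 + 5*y^2/2 - 15*sqrt(2)*y/4 - 2*y - 5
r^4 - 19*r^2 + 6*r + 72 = (r - 3)^2*(r + 2)*(r + 4)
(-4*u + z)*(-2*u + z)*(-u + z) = -8*u^3 + 14*u^2*z - 7*u*z^2 + z^3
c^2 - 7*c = c*(c - 7)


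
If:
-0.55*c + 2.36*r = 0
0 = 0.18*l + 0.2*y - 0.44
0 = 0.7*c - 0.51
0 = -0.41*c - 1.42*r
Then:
No Solution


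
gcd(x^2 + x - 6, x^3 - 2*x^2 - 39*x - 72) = x + 3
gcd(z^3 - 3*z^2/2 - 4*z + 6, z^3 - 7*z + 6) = z - 2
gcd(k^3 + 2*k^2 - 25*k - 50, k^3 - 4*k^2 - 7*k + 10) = k^2 - 3*k - 10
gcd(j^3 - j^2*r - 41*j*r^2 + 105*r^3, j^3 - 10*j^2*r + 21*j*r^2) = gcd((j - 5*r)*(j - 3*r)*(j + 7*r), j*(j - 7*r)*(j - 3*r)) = -j + 3*r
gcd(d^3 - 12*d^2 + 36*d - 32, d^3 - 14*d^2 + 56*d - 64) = d^2 - 10*d + 16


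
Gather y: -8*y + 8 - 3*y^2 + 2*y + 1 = -3*y^2 - 6*y + 9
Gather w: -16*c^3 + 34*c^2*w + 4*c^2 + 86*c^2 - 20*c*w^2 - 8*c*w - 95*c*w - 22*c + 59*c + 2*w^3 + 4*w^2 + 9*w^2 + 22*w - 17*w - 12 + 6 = -16*c^3 + 90*c^2 + 37*c + 2*w^3 + w^2*(13 - 20*c) + w*(34*c^2 - 103*c + 5) - 6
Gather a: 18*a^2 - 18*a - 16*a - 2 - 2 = 18*a^2 - 34*a - 4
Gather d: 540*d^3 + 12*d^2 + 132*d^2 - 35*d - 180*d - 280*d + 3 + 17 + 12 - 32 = 540*d^3 + 144*d^2 - 495*d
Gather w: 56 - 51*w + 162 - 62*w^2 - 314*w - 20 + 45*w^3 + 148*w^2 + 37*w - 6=45*w^3 + 86*w^2 - 328*w + 192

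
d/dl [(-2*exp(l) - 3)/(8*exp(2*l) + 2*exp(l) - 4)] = (8*exp(2*l) + 24*exp(l) + 7)*exp(l)/(2*(16*exp(4*l) + 8*exp(3*l) - 15*exp(2*l) - 4*exp(l) + 4))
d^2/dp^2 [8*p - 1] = 0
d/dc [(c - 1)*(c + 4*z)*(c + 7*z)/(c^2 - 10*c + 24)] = (-2*(c - 5)*(c - 1)*(c + 4*z)*(c + 7*z) + (c^2 - 10*c + 24)*((c - 1)*(c + 4*z) + (c - 1)*(c + 7*z) + (c + 4*z)*(c + 7*z)))/(c^2 - 10*c + 24)^2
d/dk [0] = 0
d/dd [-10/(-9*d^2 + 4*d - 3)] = 20*(2 - 9*d)/(9*d^2 - 4*d + 3)^2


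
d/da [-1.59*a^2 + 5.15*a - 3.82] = 5.15 - 3.18*a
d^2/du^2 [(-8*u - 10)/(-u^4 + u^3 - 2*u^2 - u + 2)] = 4*((4*u + 5)*(4*u^3 - 3*u^2 + 4*u + 1)^2 + (-16*u^3 + 12*u^2 - 16*u - (4*u + 5)*(6*u^2 - 3*u + 2) - 4)*(u^4 - u^3 + 2*u^2 + u - 2))/(u^4 - u^3 + 2*u^2 + u - 2)^3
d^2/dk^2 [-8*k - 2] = 0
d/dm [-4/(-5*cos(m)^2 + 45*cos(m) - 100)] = 4*(2*cos(m) - 9)*sin(m)/(5*(cos(m)^2 - 9*cos(m) + 20)^2)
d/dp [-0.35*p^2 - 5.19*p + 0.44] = -0.7*p - 5.19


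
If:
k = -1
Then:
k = -1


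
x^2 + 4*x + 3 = (x + 1)*(x + 3)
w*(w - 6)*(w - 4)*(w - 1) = w^4 - 11*w^3 + 34*w^2 - 24*w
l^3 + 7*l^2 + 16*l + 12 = (l + 2)^2*(l + 3)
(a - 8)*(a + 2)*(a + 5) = a^3 - a^2 - 46*a - 80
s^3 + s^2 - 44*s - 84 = (s - 7)*(s + 2)*(s + 6)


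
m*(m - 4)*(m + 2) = m^3 - 2*m^2 - 8*m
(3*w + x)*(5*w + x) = 15*w^2 + 8*w*x + x^2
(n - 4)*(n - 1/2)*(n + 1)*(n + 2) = n^4 - 3*n^3/2 - 19*n^2/2 - 3*n + 4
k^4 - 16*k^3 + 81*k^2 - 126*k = k*(k - 7)*(k - 6)*(k - 3)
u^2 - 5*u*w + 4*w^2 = (u - 4*w)*(u - w)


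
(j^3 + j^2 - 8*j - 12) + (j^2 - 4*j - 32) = j^3 + 2*j^2 - 12*j - 44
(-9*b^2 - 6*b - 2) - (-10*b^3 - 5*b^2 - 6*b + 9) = 10*b^3 - 4*b^2 - 11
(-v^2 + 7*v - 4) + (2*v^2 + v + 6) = v^2 + 8*v + 2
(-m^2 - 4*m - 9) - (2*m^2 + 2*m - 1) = -3*m^2 - 6*m - 8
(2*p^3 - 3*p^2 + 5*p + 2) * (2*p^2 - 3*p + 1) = 4*p^5 - 12*p^4 + 21*p^3 - 14*p^2 - p + 2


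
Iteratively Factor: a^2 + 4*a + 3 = (a + 3)*(a + 1)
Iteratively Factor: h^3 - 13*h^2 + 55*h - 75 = (h - 3)*(h^2 - 10*h + 25) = (h - 5)*(h - 3)*(h - 5)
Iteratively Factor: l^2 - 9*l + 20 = (l - 4)*(l - 5)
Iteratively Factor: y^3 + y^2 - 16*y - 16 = (y + 1)*(y^2 - 16) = (y - 4)*(y + 1)*(y + 4)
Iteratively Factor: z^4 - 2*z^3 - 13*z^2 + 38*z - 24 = (z - 1)*(z^3 - z^2 - 14*z + 24) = (z - 3)*(z - 1)*(z^2 + 2*z - 8) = (z - 3)*(z - 1)*(z + 4)*(z - 2)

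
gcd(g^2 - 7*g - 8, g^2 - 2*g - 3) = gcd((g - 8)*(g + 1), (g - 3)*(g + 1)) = g + 1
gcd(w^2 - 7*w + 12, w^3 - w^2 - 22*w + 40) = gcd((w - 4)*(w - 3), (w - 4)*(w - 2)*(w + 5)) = w - 4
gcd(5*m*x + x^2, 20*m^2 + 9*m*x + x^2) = 5*m + x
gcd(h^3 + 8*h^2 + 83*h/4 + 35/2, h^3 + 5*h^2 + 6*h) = h + 2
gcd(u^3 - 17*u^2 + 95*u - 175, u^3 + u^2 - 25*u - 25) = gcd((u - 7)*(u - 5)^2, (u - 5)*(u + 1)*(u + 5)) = u - 5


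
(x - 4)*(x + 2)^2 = x^3 - 12*x - 16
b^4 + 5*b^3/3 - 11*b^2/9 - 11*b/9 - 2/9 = (b - 1)*(b + 1/3)^2*(b + 2)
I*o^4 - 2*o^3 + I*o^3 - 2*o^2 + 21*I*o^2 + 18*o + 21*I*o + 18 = (o + 1)*(o - 3*I)*(o + 6*I)*(I*o + 1)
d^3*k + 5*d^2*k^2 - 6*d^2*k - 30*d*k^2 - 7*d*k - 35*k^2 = (d - 7)*(d + 5*k)*(d*k + k)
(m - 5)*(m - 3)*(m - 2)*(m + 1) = m^4 - 9*m^3 + 21*m^2 + m - 30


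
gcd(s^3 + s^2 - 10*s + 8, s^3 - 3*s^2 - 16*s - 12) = 1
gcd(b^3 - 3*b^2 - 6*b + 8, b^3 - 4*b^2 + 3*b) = b - 1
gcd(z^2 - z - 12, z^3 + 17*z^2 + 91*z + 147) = z + 3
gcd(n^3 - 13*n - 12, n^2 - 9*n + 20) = n - 4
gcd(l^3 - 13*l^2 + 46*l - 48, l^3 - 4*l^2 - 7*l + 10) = 1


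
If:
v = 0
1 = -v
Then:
No Solution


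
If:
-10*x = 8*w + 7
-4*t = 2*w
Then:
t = 5*x/8 + 7/16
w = -5*x/4 - 7/8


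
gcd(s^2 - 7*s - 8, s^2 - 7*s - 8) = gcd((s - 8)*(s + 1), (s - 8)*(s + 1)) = s^2 - 7*s - 8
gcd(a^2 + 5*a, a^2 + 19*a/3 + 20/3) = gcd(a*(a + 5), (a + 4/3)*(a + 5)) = a + 5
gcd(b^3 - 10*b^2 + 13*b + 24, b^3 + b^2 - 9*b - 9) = b^2 - 2*b - 3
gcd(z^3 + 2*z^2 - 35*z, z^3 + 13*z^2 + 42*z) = z^2 + 7*z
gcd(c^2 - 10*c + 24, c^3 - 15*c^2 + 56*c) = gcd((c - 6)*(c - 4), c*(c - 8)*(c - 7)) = 1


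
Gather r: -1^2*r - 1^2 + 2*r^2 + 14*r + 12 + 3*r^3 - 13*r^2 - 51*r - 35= 3*r^3 - 11*r^2 - 38*r - 24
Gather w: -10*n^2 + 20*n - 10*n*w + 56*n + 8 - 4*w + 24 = -10*n^2 + 76*n + w*(-10*n - 4) + 32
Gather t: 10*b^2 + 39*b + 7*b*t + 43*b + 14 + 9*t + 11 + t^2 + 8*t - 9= 10*b^2 + 82*b + t^2 + t*(7*b + 17) + 16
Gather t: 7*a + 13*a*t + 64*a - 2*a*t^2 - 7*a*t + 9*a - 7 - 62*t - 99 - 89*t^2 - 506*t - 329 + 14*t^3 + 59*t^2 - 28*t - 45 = 80*a + 14*t^3 + t^2*(-2*a - 30) + t*(6*a - 596) - 480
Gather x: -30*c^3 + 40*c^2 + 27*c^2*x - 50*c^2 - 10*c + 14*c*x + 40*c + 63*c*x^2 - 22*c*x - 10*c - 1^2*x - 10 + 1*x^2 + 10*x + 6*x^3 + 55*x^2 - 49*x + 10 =-30*c^3 - 10*c^2 + 20*c + 6*x^3 + x^2*(63*c + 56) + x*(27*c^2 - 8*c - 40)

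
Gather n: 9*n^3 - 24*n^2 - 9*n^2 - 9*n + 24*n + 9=9*n^3 - 33*n^2 + 15*n + 9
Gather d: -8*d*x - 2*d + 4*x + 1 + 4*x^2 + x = d*(-8*x - 2) + 4*x^2 + 5*x + 1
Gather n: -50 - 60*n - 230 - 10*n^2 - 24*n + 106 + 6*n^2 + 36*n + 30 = -4*n^2 - 48*n - 144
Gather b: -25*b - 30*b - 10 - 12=-55*b - 22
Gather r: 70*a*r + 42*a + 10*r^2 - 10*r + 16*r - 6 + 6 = 42*a + 10*r^2 + r*(70*a + 6)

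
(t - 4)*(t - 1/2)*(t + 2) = t^3 - 5*t^2/2 - 7*t + 4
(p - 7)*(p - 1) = p^2 - 8*p + 7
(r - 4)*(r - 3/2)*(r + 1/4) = r^3 - 21*r^2/4 + 37*r/8 + 3/2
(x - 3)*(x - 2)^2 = x^3 - 7*x^2 + 16*x - 12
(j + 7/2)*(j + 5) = j^2 + 17*j/2 + 35/2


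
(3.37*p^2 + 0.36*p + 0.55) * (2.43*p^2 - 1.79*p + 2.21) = 8.1891*p^4 - 5.1575*p^3 + 8.1398*p^2 - 0.1889*p + 1.2155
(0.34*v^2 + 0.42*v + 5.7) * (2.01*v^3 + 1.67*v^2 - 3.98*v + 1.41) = 0.6834*v^5 + 1.412*v^4 + 10.8052*v^3 + 8.3268*v^2 - 22.0938*v + 8.037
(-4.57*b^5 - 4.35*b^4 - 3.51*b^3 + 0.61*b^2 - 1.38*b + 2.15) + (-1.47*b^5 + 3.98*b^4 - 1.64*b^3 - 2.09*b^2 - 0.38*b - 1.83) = -6.04*b^5 - 0.37*b^4 - 5.15*b^3 - 1.48*b^2 - 1.76*b + 0.32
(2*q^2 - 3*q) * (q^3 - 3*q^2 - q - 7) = 2*q^5 - 9*q^4 + 7*q^3 - 11*q^2 + 21*q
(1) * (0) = 0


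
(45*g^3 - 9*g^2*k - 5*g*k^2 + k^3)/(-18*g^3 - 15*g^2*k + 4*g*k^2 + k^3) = (-15*g^2 - 2*g*k + k^2)/(6*g^2 + 7*g*k + k^2)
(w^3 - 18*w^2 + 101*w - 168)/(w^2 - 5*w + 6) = (w^2 - 15*w + 56)/(w - 2)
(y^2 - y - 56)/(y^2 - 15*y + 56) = (y + 7)/(y - 7)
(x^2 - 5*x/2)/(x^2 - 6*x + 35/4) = 2*x/(2*x - 7)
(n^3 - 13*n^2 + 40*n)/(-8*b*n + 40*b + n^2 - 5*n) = n*(8 - n)/(8*b - n)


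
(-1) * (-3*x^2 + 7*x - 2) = 3*x^2 - 7*x + 2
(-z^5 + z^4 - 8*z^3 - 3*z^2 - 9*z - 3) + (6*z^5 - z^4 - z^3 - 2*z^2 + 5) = 5*z^5 - 9*z^3 - 5*z^2 - 9*z + 2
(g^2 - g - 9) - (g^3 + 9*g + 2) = -g^3 + g^2 - 10*g - 11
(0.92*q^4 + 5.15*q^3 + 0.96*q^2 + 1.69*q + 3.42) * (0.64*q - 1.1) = 0.5888*q^5 + 2.284*q^4 - 5.0506*q^3 + 0.0255999999999998*q^2 + 0.3298*q - 3.762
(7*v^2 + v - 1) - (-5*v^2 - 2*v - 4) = 12*v^2 + 3*v + 3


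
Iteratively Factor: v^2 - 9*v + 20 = (v - 4)*(v - 5)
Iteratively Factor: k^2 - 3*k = (k)*(k - 3)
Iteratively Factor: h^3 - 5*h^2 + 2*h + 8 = (h - 2)*(h^2 - 3*h - 4) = (h - 2)*(h + 1)*(h - 4)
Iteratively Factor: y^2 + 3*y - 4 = (y + 4)*(y - 1)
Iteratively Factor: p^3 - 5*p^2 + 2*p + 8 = (p - 2)*(p^2 - 3*p - 4) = (p - 4)*(p - 2)*(p + 1)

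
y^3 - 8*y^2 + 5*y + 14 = (y - 7)*(y - 2)*(y + 1)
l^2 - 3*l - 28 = (l - 7)*(l + 4)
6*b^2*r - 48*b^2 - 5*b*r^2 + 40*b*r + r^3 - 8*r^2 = (-3*b + r)*(-2*b + r)*(r - 8)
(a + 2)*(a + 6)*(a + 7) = a^3 + 15*a^2 + 68*a + 84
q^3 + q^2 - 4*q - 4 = (q - 2)*(q + 1)*(q + 2)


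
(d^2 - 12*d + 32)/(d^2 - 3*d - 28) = (-d^2 + 12*d - 32)/(-d^2 + 3*d + 28)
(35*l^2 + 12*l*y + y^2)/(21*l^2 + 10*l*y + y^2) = (5*l + y)/(3*l + y)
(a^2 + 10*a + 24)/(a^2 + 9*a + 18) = (a + 4)/(a + 3)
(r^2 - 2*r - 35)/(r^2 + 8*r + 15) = (r - 7)/(r + 3)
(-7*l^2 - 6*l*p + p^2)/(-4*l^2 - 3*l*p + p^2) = (-7*l + p)/(-4*l + p)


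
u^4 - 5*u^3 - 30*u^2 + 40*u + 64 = (u - 8)*(u - 2)*(u + 1)*(u + 4)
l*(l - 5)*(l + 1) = l^3 - 4*l^2 - 5*l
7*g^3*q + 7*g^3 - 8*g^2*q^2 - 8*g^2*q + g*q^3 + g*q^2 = (-7*g + q)*(-g + q)*(g*q + g)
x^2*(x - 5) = x^3 - 5*x^2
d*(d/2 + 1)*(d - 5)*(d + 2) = d^4/2 - d^3/2 - 8*d^2 - 10*d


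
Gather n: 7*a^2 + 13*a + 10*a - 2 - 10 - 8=7*a^2 + 23*a - 20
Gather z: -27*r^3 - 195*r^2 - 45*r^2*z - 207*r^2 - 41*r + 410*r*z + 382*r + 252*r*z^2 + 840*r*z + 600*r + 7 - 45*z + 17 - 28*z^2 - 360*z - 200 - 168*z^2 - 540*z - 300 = -27*r^3 - 402*r^2 + 941*r + z^2*(252*r - 196) + z*(-45*r^2 + 1250*r - 945) - 476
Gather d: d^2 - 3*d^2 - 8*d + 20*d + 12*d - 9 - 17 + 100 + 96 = -2*d^2 + 24*d + 170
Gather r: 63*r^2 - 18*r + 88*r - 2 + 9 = 63*r^2 + 70*r + 7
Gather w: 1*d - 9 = d - 9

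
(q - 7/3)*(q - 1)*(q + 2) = q^3 - 4*q^2/3 - 13*q/3 + 14/3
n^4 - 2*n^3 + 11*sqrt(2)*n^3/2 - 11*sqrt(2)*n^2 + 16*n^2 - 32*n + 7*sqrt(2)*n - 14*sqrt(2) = (n - 2)*(n + sqrt(2))^2*(n + 7*sqrt(2)/2)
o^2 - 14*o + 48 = (o - 8)*(o - 6)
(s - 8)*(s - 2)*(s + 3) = s^3 - 7*s^2 - 14*s + 48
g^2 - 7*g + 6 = (g - 6)*(g - 1)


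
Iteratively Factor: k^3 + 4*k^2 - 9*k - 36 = (k + 3)*(k^2 + k - 12) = (k + 3)*(k + 4)*(k - 3)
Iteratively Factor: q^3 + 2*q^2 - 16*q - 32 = (q - 4)*(q^2 + 6*q + 8) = (q - 4)*(q + 4)*(q + 2)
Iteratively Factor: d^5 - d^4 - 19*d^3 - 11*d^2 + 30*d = (d - 1)*(d^4 - 19*d^2 - 30*d) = (d - 5)*(d - 1)*(d^3 + 5*d^2 + 6*d) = d*(d - 5)*(d - 1)*(d^2 + 5*d + 6) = d*(d - 5)*(d - 1)*(d + 2)*(d + 3)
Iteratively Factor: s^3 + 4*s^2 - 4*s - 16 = (s + 2)*(s^2 + 2*s - 8) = (s + 2)*(s + 4)*(s - 2)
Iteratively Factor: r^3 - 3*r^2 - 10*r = (r + 2)*(r^2 - 5*r) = (r - 5)*(r + 2)*(r)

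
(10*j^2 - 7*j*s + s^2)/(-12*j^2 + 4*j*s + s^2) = (-5*j + s)/(6*j + s)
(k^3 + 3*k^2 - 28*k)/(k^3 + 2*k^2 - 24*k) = (k + 7)/(k + 6)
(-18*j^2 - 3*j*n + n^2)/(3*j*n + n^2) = (-6*j + n)/n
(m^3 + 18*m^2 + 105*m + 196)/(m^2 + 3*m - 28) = (m^2 + 11*m + 28)/(m - 4)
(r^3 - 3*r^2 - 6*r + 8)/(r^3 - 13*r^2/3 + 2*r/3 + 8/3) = 3*(r + 2)/(3*r + 2)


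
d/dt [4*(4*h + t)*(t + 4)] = 16*h + 8*t + 16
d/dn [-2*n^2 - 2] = -4*n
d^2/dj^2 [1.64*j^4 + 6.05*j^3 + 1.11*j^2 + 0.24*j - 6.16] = 19.68*j^2 + 36.3*j + 2.22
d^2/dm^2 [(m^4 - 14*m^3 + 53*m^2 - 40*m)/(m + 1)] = 6*(m^4 - 2*m^3 - 12*m^2 - 14*m + 31)/(m^3 + 3*m^2 + 3*m + 1)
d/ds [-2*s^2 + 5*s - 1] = 5 - 4*s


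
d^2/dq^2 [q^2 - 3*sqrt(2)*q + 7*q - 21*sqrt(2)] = 2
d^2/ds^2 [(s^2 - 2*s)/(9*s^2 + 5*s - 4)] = 6*(-69*s^3 + 36*s^2 - 72*s - 8)/(729*s^6 + 1215*s^5 - 297*s^4 - 955*s^3 + 132*s^2 + 240*s - 64)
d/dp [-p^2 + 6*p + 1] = 6 - 2*p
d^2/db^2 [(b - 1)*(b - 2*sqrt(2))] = 2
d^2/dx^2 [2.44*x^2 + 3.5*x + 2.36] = 4.88000000000000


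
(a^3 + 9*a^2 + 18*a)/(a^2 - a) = (a^2 + 9*a + 18)/(a - 1)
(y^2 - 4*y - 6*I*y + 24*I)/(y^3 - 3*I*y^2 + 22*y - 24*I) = (y - 4)/(y^2 + 3*I*y + 4)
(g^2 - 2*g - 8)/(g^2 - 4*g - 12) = (g - 4)/(g - 6)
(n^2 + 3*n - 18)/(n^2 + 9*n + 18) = (n - 3)/(n + 3)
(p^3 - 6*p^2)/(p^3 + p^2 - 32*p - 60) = p^2/(p^2 + 7*p + 10)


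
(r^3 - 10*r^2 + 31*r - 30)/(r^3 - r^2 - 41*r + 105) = (r - 2)/(r + 7)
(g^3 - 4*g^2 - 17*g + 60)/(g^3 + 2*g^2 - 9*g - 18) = (g^2 - g - 20)/(g^2 + 5*g + 6)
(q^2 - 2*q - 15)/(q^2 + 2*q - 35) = (q + 3)/(q + 7)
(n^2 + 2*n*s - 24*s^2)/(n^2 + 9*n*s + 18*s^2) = (n - 4*s)/(n + 3*s)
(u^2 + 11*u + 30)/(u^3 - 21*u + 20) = (u + 6)/(u^2 - 5*u + 4)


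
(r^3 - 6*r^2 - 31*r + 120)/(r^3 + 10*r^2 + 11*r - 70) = (r^2 - 11*r + 24)/(r^2 + 5*r - 14)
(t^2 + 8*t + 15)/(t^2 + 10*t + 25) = (t + 3)/(t + 5)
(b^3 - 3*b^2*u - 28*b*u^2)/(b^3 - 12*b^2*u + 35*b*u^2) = (-b - 4*u)/(-b + 5*u)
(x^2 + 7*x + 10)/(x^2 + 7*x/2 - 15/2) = 2*(x + 2)/(2*x - 3)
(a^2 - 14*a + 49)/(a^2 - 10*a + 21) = (a - 7)/(a - 3)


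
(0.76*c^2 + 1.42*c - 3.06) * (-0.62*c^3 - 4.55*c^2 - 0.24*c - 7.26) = -0.4712*c^5 - 4.3384*c^4 - 4.7462*c^3 + 8.0646*c^2 - 9.5748*c + 22.2156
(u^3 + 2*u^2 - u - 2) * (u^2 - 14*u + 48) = u^5 - 12*u^4 + 19*u^3 + 108*u^2 - 20*u - 96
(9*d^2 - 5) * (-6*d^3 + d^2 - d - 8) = -54*d^5 + 9*d^4 + 21*d^3 - 77*d^2 + 5*d + 40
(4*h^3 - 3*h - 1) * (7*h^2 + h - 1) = 28*h^5 + 4*h^4 - 25*h^3 - 10*h^2 + 2*h + 1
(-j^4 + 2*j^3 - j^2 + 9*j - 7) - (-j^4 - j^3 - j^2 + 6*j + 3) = 3*j^3 + 3*j - 10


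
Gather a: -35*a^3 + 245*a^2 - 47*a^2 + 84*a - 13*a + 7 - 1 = -35*a^3 + 198*a^2 + 71*a + 6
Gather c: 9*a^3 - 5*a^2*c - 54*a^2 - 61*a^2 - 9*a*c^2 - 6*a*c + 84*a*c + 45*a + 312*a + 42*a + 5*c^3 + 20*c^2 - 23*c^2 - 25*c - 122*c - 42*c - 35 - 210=9*a^3 - 115*a^2 + 399*a + 5*c^3 + c^2*(-9*a - 3) + c*(-5*a^2 + 78*a - 189) - 245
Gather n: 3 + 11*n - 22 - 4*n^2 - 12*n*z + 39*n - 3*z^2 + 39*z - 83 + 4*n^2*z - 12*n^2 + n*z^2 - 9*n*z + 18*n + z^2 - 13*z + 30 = n^2*(4*z - 16) + n*(z^2 - 21*z + 68) - 2*z^2 + 26*z - 72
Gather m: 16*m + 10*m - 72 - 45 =26*m - 117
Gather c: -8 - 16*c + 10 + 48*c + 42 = 32*c + 44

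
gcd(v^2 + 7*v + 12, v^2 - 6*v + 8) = 1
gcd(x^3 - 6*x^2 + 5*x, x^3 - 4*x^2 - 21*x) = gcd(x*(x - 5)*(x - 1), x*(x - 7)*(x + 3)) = x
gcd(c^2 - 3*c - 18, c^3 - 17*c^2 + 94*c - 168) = c - 6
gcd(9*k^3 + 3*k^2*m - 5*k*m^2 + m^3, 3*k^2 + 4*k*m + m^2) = k + m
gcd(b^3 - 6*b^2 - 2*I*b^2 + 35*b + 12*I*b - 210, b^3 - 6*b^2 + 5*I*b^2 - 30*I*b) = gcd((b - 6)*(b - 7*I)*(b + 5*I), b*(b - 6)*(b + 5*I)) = b^2 + b*(-6 + 5*I) - 30*I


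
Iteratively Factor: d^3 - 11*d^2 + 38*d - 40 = (d - 2)*(d^2 - 9*d + 20) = (d - 5)*(d - 2)*(d - 4)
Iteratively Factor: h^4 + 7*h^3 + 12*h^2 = (h + 4)*(h^3 + 3*h^2) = h*(h + 4)*(h^2 + 3*h) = h^2*(h + 4)*(h + 3)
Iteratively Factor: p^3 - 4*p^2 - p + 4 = (p + 1)*(p^2 - 5*p + 4) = (p - 4)*(p + 1)*(p - 1)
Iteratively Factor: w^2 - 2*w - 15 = (w + 3)*(w - 5)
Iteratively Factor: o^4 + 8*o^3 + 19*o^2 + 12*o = (o + 1)*(o^3 + 7*o^2 + 12*o) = o*(o + 1)*(o^2 + 7*o + 12) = o*(o + 1)*(o + 3)*(o + 4)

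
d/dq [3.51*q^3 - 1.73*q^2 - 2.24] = q*(10.53*q - 3.46)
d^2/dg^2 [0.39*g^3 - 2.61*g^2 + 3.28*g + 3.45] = 2.34*g - 5.22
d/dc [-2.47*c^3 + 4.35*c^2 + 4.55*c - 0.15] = -7.41*c^2 + 8.7*c + 4.55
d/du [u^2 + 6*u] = 2*u + 6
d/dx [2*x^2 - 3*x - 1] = 4*x - 3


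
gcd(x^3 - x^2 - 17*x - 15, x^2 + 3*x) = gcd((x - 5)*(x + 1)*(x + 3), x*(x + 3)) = x + 3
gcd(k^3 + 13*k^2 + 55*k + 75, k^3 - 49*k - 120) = k^2 + 8*k + 15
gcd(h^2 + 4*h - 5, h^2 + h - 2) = h - 1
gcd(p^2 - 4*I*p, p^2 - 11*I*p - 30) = 1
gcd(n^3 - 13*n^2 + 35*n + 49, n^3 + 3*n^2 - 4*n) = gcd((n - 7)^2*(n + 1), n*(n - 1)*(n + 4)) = 1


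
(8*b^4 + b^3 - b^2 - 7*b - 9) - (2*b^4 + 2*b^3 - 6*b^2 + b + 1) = 6*b^4 - b^3 + 5*b^2 - 8*b - 10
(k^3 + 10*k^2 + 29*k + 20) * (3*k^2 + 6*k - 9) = 3*k^5 + 36*k^4 + 138*k^3 + 144*k^2 - 141*k - 180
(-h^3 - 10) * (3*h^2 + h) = -3*h^5 - h^4 - 30*h^2 - 10*h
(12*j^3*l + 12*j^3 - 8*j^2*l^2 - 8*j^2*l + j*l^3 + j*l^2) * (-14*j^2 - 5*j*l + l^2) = -168*j^5*l - 168*j^5 + 52*j^4*l^2 + 52*j^4*l + 38*j^3*l^3 + 38*j^3*l^2 - 13*j^2*l^4 - 13*j^2*l^3 + j*l^5 + j*l^4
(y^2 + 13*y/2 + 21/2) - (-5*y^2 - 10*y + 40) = 6*y^2 + 33*y/2 - 59/2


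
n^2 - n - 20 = (n - 5)*(n + 4)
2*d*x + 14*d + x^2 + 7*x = (2*d + x)*(x + 7)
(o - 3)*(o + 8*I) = o^2 - 3*o + 8*I*o - 24*I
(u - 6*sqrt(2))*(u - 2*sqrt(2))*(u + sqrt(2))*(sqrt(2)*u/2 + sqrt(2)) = sqrt(2)*u^4/2 - 7*u^3 + sqrt(2)*u^3 - 14*u^2 + 4*sqrt(2)*u^2 + 8*sqrt(2)*u + 24*u + 48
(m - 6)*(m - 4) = m^2 - 10*m + 24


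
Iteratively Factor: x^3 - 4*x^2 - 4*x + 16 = (x - 4)*(x^2 - 4) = (x - 4)*(x - 2)*(x + 2)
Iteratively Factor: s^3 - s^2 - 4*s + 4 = (s - 2)*(s^2 + s - 2) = (s - 2)*(s + 2)*(s - 1)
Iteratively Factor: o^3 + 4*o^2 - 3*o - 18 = (o + 3)*(o^2 + o - 6) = (o + 3)^2*(o - 2)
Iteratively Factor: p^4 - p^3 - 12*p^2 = (p - 4)*(p^3 + 3*p^2) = p*(p - 4)*(p^2 + 3*p) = p^2*(p - 4)*(p + 3)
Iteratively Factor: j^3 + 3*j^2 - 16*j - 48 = (j + 4)*(j^2 - j - 12) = (j - 4)*(j + 4)*(j + 3)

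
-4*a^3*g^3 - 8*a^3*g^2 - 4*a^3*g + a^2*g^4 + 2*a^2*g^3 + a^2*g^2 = g*(-4*a + g)*(a*g + a)^2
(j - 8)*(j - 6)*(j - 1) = j^3 - 15*j^2 + 62*j - 48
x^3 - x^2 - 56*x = x*(x - 8)*(x + 7)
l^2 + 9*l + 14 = (l + 2)*(l + 7)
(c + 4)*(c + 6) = c^2 + 10*c + 24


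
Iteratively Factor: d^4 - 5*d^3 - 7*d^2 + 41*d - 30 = (d - 5)*(d^3 - 7*d + 6) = (d - 5)*(d - 1)*(d^2 + d - 6) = (d - 5)*(d - 1)*(d + 3)*(d - 2)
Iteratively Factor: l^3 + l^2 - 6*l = (l - 2)*(l^2 + 3*l) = (l - 2)*(l + 3)*(l)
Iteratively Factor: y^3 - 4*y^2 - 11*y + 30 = (y - 5)*(y^2 + y - 6) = (y - 5)*(y - 2)*(y + 3)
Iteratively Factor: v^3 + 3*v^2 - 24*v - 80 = (v + 4)*(v^2 - v - 20) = (v + 4)^2*(v - 5)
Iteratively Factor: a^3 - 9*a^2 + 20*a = (a)*(a^2 - 9*a + 20) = a*(a - 5)*(a - 4)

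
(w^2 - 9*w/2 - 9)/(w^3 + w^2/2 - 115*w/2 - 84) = (w - 6)/(w^2 - w - 56)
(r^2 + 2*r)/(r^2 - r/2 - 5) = 2*r/(2*r - 5)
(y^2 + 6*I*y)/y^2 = (y + 6*I)/y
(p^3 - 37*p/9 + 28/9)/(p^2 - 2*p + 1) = (p^2 + p - 28/9)/(p - 1)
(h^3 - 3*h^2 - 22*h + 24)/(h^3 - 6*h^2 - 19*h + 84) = (h^2 - 7*h + 6)/(h^2 - 10*h + 21)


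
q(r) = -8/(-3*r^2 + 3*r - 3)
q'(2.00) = -0.89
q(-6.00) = 0.06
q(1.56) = 1.42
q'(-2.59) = 0.16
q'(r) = -8*(6*r - 3)/(-3*r^2 + 3*r - 3)^2 = 8*(1 - 2*r)/(3*(r^2 - r + 1)^2)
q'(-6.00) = 0.02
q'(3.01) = -0.27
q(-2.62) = 0.25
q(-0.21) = 2.13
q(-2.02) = 0.38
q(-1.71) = 0.47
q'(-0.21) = 2.41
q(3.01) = 0.38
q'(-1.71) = 0.37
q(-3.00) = 0.21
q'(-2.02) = 0.27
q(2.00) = 0.89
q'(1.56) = -1.61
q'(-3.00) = 0.11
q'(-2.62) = 0.15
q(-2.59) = 0.26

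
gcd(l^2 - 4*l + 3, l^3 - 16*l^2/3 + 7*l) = l - 3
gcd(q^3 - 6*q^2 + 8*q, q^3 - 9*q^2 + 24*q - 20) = q - 2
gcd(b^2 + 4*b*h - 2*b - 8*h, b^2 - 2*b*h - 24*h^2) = b + 4*h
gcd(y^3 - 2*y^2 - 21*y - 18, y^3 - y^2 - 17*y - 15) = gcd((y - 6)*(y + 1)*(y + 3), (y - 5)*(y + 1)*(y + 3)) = y^2 + 4*y + 3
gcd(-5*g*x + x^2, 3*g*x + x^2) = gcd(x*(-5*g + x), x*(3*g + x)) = x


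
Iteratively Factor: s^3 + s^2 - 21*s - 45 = (s + 3)*(s^2 - 2*s - 15) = (s + 3)^2*(s - 5)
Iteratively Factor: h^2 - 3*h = (h)*(h - 3)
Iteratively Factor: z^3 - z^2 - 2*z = (z + 1)*(z^2 - 2*z) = (z - 2)*(z + 1)*(z)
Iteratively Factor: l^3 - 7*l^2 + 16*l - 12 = (l - 2)*(l^2 - 5*l + 6) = (l - 3)*(l - 2)*(l - 2)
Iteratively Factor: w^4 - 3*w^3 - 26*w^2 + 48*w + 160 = (w + 2)*(w^3 - 5*w^2 - 16*w + 80) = (w - 4)*(w + 2)*(w^2 - w - 20) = (w - 5)*(w - 4)*(w + 2)*(w + 4)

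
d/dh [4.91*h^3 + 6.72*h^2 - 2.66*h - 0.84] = 14.73*h^2 + 13.44*h - 2.66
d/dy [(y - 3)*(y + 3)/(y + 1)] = (y^2 + 2*y + 9)/(y^2 + 2*y + 1)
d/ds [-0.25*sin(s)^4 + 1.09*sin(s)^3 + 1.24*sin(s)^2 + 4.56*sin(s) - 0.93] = (-1.0*sin(s)^3 + 3.27*sin(s)^2 + 2.48*sin(s) + 4.56)*cos(s)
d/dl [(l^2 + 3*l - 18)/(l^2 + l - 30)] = -2/(l^2 - 10*l + 25)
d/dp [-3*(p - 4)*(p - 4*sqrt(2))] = -6*p + 12 + 12*sqrt(2)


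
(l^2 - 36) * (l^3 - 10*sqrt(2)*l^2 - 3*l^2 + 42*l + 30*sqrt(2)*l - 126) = l^5 - 10*sqrt(2)*l^4 - 3*l^4 + 6*l^3 + 30*sqrt(2)*l^3 - 18*l^2 + 360*sqrt(2)*l^2 - 1080*sqrt(2)*l - 1512*l + 4536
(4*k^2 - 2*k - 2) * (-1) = -4*k^2 + 2*k + 2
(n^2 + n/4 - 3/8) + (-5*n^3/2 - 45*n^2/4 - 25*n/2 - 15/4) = -5*n^3/2 - 41*n^2/4 - 49*n/4 - 33/8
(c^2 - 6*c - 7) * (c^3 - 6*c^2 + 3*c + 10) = c^5 - 12*c^4 + 32*c^3 + 34*c^2 - 81*c - 70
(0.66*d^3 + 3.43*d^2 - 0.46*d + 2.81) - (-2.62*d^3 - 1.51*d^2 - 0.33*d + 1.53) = 3.28*d^3 + 4.94*d^2 - 0.13*d + 1.28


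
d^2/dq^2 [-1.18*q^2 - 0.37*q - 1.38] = -2.36000000000000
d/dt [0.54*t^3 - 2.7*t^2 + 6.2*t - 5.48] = 1.62*t^2 - 5.4*t + 6.2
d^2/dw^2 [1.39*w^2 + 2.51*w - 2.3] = 2.78000000000000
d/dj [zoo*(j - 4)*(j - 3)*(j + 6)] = zoo*(j^2 + j + 1)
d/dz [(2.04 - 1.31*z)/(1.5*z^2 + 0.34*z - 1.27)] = (1.965*z^2 - 6.12*z + 0.9701)/(2.25*z^4 + 1.02*z^3 - 3.6944*z^2 - 0.8636*z + 1.6129)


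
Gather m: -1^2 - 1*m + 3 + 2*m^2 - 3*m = 2*m^2 - 4*m + 2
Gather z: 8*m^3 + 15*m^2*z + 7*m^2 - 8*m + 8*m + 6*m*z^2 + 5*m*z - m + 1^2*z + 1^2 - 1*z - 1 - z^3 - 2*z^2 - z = 8*m^3 + 7*m^2 - m - z^3 + z^2*(6*m - 2) + z*(15*m^2 + 5*m - 1)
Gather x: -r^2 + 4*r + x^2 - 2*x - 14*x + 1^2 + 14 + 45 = -r^2 + 4*r + x^2 - 16*x + 60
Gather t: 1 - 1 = 0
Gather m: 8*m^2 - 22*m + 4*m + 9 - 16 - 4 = 8*m^2 - 18*m - 11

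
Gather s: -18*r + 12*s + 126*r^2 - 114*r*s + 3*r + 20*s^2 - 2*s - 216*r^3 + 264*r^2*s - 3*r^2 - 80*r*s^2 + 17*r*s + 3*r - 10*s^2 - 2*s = -216*r^3 + 123*r^2 - 12*r + s^2*(10 - 80*r) + s*(264*r^2 - 97*r + 8)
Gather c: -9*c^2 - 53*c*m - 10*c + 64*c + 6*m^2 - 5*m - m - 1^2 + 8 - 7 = -9*c^2 + c*(54 - 53*m) + 6*m^2 - 6*m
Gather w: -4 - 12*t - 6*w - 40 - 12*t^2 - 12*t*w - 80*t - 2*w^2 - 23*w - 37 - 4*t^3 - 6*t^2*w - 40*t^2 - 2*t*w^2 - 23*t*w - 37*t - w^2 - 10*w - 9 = -4*t^3 - 52*t^2 - 129*t + w^2*(-2*t - 3) + w*(-6*t^2 - 35*t - 39) - 90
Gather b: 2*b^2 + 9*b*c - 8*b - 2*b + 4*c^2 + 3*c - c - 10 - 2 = 2*b^2 + b*(9*c - 10) + 4*c^2 + 2*c - 12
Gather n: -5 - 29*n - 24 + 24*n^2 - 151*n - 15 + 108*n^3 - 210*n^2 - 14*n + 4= 108*n^3 - 186*n^2 - 194*n - 40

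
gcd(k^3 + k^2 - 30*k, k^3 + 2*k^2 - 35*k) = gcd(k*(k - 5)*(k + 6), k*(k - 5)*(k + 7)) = k^2 - 5*k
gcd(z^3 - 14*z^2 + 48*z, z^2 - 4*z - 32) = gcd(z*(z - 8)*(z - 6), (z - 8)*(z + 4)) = z - 8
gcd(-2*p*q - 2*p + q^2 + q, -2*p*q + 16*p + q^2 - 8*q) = 2*p - q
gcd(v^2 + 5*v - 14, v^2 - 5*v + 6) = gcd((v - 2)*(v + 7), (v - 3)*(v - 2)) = v - 2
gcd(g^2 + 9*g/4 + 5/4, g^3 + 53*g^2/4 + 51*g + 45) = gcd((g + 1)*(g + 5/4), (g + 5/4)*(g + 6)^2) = g + 5/4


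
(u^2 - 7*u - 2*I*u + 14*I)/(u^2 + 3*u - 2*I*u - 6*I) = (u - 7)/(u + 3)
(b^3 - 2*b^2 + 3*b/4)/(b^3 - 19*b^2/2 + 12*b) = (b - 1/2)/(b - 8)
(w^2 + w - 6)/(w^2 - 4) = (w + 3)/(w + 2)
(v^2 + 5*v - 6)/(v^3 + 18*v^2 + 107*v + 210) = (v - 1)/(v^2 + 12*v + 35)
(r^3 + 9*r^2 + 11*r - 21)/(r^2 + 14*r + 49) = (r^2 + 2*r - 3)/(r + 7)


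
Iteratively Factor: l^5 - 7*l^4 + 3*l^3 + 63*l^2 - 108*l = (l)*(l^4 - 7*l^3 + 3*l^2 + 63*l - 108) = l*(l + 3)*(l^3 - 10*l^2 + 33*l - 36) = l*(l - 3)*(l + 3)*(l^2 - 7*l + 12) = l*(l - 3)^2*(l + 3)*(l - 4)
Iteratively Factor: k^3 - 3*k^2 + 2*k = (k - 2)*(k^2 - k) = k*(k - 2)*(k - 1)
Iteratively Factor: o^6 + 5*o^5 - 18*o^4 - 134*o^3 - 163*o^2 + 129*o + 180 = (o - 5)*(o^5 + 10*o^4 + 32*o^3 + 26*o^2 - 33*o - 36) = (o - 5)*(o - 1)*(o^4 + 11*o^3 + 43*o^2 + 69*o + 36) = (o - 5)*(o - 1)*(o + 3)*(o^3 + 8*o^2 + 19*o + 12) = (o - 5)*(o - 1)*(o + 1)*(o + 3)*(o^2 + 7*o + 12) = (o - 5)*(o - 1)*(o + 1)*(o + 3)^2*(o + 4)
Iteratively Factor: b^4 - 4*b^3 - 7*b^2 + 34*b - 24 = (b - 2)*(b^3 - 2*b^2 - 11*b + 12) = (b - 4)*(b - 2)*(b^2 + 2*b - 3) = (b - 4)*(b - 2)*(b + 3)*(b - 1)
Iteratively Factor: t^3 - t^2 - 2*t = (t + 1)*(t^2 - 2*t) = t*(t + 1)*(t - 2)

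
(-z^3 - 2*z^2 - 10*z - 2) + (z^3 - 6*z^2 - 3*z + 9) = -8*z^2 - 13*z + 7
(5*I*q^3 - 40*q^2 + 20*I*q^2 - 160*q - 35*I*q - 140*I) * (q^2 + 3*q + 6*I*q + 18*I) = 5*I*q^5 - 70*q^4 + 35*I*q^4 - 490*q^3 - 215*I*q^3 - 630*q^2 - 1925*I*q^2 + 1470*q - 3300*I*q + 2520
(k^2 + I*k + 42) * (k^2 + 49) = k^4 + I*k^3 + 91*k^2 + 49*I*k + 2058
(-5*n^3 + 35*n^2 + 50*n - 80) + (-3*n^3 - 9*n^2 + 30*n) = -8*n^3 + 26*n^2 + 80*n - 80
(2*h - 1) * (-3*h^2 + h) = -6*h^3 + 5*h^2 - h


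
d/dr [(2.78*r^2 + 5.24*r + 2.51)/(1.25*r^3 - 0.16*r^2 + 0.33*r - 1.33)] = (-3.475*r^4 - 13.1*r^3 - 7.6567*r^2 - 6.5916*r - 7.7975)/(1.5625*r^6 - 0.4*r^5 + 0.8506*r^4 - 3.4306*r^3 + 0.5345*r^2 - 0.8778*r + 1.7689)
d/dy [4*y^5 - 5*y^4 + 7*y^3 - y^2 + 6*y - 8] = 20*y^4 - 20*y^3 + 21*y^2 - 2*y + 6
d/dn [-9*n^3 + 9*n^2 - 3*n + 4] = -27*n^2 + 18*n - 3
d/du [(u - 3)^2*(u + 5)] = (u - 3)*(3*u + 7)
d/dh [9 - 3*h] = -3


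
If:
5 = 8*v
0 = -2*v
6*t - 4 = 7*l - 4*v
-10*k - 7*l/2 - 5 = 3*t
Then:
No Solution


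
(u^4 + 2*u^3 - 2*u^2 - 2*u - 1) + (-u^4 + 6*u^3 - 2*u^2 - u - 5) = 8*u^3 - 4*u^2 - 3*u - 6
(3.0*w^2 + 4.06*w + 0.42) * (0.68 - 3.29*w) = -9.87*w^3 - 11.3174*w^2 + 1.379*w + 0.2856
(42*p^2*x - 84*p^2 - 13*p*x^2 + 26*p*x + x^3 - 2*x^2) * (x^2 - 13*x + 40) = 42*p^2*x^3 - 630*p^2*x^2 + 2772*p^2*x - 3360*p^2 - 13*p*x^4 + 195*p*x^3 - 858*p*x^2 + 1040*p*x + x^5 - 15*x^4 + 66*x^3 - 80*x^2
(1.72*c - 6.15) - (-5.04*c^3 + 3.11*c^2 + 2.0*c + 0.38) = 5.04*c^3 - 3.11*c^2 - 0.28*c - 6.53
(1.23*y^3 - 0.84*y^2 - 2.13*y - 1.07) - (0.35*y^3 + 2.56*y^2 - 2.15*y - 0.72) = 0.88*y^3 - 3.4*y^2 + 0.02*y - 0.35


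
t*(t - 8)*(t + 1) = t^3 - 7*t^2 - 8*t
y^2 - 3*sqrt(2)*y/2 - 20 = (y - 4*sqrt(2))*(y + 5*sqrt(2)/2)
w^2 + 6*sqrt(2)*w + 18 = (w + 3*sqrt(2))^2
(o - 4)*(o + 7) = o^2 + 3*o - 28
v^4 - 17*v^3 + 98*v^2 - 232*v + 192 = (v - 8)*(v - 4)*(v - 3)*(v - 2)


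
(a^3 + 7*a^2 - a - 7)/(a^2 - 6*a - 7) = (a^2 + 6*a - 7)/(a - 7)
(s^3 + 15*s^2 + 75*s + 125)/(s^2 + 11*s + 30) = (s^2 + 10*s + 25)/(s + 6)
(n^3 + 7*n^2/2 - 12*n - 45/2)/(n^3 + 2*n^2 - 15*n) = (n + 3/2)/n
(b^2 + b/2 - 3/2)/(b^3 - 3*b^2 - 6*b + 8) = (b + 3/2)/(b^2 - 2*b - 8)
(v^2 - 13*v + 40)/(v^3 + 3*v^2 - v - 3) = (v^2 - 13*v + 40)/(v^3 + 3*v^2 - v - 3)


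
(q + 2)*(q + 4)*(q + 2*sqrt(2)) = q^3 + 2*sqrt(2)*q^2 + 6*q^2 + 8*q + 12*sqrt(2)*q + 16*sqrt(2)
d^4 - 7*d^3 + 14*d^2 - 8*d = d*(d - 4)*(d - 2)*(d - 1)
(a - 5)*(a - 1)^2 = a^3 - 7*a^2 + 11*a - 5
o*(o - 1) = o^2 - o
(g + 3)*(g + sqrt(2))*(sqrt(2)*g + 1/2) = sqrt(2)*g^3 + 5*g^2/2 + 3*sqrt(2)*g^2 + sqrt(2)*g/2 + 15*g/2 + 3*sqrt(2)/2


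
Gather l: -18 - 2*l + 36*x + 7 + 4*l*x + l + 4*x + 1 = l*(4*x - 1) + 40*x - 10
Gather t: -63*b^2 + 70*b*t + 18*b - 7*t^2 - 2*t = -63*b^2 + 18*b - 7*t^2 + t*(70*b - 2)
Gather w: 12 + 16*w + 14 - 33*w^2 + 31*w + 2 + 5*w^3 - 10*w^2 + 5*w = 5*w^3 - 43*w^2 + 52*w + 28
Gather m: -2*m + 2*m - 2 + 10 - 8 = 0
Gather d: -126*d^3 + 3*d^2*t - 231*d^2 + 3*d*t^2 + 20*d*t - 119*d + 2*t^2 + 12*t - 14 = -126*d^3 + d^2*(3*t - 231) + d*(3*t^2 + 20*t - 119) + 2*t^2 + 12*t - 14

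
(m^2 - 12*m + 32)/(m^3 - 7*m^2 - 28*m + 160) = 1/(m + 5)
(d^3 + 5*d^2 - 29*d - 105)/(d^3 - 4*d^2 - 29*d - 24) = (d^2 + 2*d - 35)/(d^2 - 7*d - 8)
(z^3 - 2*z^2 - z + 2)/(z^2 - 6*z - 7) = (z^2 - 3*z + 2)/(z - 7)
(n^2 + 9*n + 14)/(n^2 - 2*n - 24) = (n^2 + 9*n + 14)/(n^2 - 2*n - 24)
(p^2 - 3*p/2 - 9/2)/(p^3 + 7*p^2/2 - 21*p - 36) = (p - 3)/(p^2 + 2*p - 24)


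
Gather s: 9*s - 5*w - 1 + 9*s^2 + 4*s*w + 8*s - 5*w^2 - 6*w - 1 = 9*s^2 + s*(4*w + 17) - 5*w^2 - 11*w - 2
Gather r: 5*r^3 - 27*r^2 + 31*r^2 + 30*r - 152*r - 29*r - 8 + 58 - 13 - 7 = 5*r^3 + 4*r^2 - 151*r + 30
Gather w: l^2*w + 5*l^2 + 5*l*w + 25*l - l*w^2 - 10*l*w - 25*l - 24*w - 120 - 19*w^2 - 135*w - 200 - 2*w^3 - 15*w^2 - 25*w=5*l^2 - 2*w^3 + w^2*(-l - 34) + w*(l^2 - 5*l - 184) - 320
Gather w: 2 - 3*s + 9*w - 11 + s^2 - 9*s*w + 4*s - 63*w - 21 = s^2 + s + w*(-9*s - 54) - 30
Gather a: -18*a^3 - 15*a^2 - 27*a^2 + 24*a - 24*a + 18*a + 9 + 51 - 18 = -18*a^3 - 42*a^2 + 18*a + 42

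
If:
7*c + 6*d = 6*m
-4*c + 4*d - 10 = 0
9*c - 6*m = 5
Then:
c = -5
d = -5/2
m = -25/3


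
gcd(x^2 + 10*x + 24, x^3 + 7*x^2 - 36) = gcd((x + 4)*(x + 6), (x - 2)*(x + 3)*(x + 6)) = x + 6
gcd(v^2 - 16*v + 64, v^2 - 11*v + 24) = v - 8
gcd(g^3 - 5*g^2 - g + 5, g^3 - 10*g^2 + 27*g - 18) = g - 1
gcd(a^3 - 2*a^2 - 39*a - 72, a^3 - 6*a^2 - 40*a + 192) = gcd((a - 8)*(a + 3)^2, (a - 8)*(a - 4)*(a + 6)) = a - 8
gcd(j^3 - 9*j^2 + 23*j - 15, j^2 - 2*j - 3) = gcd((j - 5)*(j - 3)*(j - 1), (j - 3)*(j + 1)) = j - 3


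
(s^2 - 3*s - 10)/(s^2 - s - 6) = (s - 5)/(s - 3)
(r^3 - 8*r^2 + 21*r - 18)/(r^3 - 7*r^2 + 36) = (r^2 - 5*r + 6)/(r^2 - 4*r - 12)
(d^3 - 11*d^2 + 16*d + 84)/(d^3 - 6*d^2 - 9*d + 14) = (d - 6)/(d - 1)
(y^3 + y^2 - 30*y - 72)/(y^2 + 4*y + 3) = (y^2 - 2*y - 24)/(y + 1)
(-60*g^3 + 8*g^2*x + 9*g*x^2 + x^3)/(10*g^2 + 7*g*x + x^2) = (-12*g^2 + 4*g*x + x^2)/(2*g + x)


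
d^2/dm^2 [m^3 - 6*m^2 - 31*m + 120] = 6*m - 12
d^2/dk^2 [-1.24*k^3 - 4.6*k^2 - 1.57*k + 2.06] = -7.44*k - 9.2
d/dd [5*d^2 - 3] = 10*d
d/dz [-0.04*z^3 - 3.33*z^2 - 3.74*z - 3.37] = -0.12*z^2 - 6.66*z - 3.74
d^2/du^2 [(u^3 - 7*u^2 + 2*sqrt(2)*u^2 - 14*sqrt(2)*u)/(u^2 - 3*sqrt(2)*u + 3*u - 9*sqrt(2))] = 20*(-5*sqrt(2)*u^3 + 6*u^3 - 27*sqrt(2)*u^2 + 27*u^2 - 27*u - 189 + 108*sqrt(2))/(u^6 - 9*sqrt(2)*u^5 + 9*u^5 - 81*sqrt(2)*u^4 + 81*u^4 - 297*sqrt(2)*u^3 + 513*u^3 - 729*sqrt(2)*u^2 + 1458*u^2 - 1458*sqrt(2)*u + 1458*u - 1458*sqrt(2))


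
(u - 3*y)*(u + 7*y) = u^2 + 4*u*y - 21*y^2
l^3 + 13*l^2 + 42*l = l*(l + 6)*(l + 7)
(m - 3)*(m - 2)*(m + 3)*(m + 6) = m^4 + 4*m^3 - 21*m^2 - 36*m + 108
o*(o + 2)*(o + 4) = o^3 + 6*o^2 + 8*o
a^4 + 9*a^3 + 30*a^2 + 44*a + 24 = (a + 2)^3*(a + 3)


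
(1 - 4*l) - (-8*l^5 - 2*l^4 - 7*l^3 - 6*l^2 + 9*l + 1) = 8*l^5 + 2*l^4 + 7*l^3 + 6*l^2 - 13*l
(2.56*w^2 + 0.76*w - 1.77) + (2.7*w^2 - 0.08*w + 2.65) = 5.26*w^2 + 0.68*w + 0.88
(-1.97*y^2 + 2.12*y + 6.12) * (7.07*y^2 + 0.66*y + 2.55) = -13.9279*y^4 + 13.6882*y^3 + 39.6441*y^2 + 9.4452*y + 15.606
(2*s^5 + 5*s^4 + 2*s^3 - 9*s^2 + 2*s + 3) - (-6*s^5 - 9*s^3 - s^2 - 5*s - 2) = 8*s^5 + 5*s^4 + 11*s^3 - 8*s^2 + 7*s + 5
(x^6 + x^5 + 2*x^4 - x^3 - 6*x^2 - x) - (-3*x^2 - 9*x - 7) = x^6 + x^5 + 2*x^4 - x^3 - 3*x^2 + 8*x + 7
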